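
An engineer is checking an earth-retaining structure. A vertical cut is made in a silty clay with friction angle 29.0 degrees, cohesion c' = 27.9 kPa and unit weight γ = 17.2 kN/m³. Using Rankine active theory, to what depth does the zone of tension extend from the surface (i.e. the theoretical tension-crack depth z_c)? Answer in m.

5.51 m

K_a = tan²(45° − 29.0°/2) = 0.3470; √K_a = 0.5890.
The active pressure is zero where K_a γ z = 2c√K_a, so z_c = 2c/(γ√K_a) = 2×27.9/(17.2×0.5890) = 5.508 m.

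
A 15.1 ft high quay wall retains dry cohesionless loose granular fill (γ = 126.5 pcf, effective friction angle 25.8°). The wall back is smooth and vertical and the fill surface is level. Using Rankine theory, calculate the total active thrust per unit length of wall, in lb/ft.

5670 lb/ft

K_a = tan²(45° − φ/2) = 0.3935.
P_a = ½ K_a γ H² = 0.5 × 0.3935 × 126.5 × 15.1² = 5675 lb/ft.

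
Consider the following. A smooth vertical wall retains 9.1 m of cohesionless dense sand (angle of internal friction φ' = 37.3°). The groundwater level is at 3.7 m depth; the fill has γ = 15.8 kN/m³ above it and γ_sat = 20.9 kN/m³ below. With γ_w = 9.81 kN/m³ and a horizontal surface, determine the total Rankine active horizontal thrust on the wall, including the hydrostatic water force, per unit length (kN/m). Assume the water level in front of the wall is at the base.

K_a = tan²(45° − φ/2) = 0.2453.
γ' = 20.9 − 9.81 = 11.09 kN/m³. Depth below WT = 5.4 m.
σ'_h at WT = K_a γ d_w = 14.34 kPa; at base = 14.34 + K_a γ' × 5.4 = 29.03 kPa.
P₁ (0–3.7 m) = ½×14.34×3.7 = 26.53. P₂ (3.7–9.1 m) = ½(14.34+29.03)×5.4 = 117.1.
P_w = ½ γ_w h₂² = 0.5×9.81×5.4² = 143.0. Total = 26.53+117.1+143.0 = 286.7 kN/m.

287 kN/m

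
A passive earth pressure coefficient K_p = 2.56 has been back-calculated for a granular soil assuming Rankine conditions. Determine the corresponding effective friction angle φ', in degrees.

K_p = (1+sin φ)/(1−sin φ) ⇒ sin φ = (K_p − 1)/(K_p + 1) = 0.4382.
φ = arcsin(0.4382) = 25.99°.

26.0°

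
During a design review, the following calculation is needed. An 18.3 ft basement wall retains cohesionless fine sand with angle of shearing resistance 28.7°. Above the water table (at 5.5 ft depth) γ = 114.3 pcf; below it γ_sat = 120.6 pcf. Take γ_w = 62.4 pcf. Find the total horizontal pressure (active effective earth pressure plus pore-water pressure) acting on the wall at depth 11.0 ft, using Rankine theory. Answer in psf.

K_a = (1 − sin φ)/(1 + sin φ) = 0.3511.
γ' = 120.6 − 62.4 = 58.20 pcf.
Effective vertical stress at 11.0 ft: σ'_v = 114.3×5.5 + 58.20×5.50 = 948.8 psf.
σ'_h = K_a σ'_v = 0.3511 × 948.8 = 333.2 psf; u = γ_w × 5.50 = 343.2 psf.
Total σ_h = 333.2 + 343.2 = 676.4 psf.

676 psf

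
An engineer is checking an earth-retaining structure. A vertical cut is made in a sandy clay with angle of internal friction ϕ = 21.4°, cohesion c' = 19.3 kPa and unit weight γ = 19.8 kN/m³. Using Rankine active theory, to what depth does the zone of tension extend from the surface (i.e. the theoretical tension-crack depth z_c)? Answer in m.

2.86 m

K_a = tan²(45° − 21.4°/2) = 0.4653; √K_a = 0.6822.
The active pressure is zero where K_a γ z = 2c√K_a, so z_c = 2c/(γ√K_a) = 2×19.3/(19.8×0.6822) = 2.858 m.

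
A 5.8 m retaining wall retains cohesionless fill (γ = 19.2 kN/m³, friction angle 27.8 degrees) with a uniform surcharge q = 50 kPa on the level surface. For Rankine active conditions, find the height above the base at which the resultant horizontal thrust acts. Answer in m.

K_a = 0.3639.
Triangular part P₁ = ½K_aγH² = 117.5 at H/3 = 1.933 m; rectangular part P₂ = K_a q H = 105.5 at H/2 = 2.900 m.
ȳ = (P₁·1.933 + P₂·2.900)/(P₁+P₂) = 2.391 m.

2.39 m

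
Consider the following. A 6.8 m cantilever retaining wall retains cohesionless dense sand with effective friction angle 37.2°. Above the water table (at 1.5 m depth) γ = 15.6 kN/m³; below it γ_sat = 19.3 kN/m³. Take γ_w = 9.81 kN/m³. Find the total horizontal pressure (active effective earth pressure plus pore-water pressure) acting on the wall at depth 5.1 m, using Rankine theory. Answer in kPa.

49.5 kPa

K_a = (1 − sin φ)/(1 + sin φ) = 0.2464.
γ' = 19.3 − 9.81 = 9.490 kN/m³.
Effective vertical stress at 5.1 m: σ'_v = 15.6×1.5 + 9.490×3.60 = 57.56 kPa.
σ'_h = K_a σ'_v = 0.2464 × 57.56 = 14.18 kPa; u = γ_w × 3.60 = 35.32 kPa.
Total σ_h = 14.18 + 35.32 = 49.50 kPa.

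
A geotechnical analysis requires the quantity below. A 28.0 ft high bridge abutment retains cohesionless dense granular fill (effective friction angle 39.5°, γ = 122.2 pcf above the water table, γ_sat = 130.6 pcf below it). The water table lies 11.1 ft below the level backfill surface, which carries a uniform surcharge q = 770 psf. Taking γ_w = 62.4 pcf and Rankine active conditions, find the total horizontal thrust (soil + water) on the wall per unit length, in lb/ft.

K_a = tan²(45° − φ/2) = 0.2224.
γ' = 130.6 − 62.4 = 68.20 pcf. h₂ = H − d_w = 16.9 ft.
σ'_h: at surface K_a·q = 171.3; at WT K_a(q+γd_w) = 473.0; at base K_a(q+γd_w+γ'h₂) = 729.4 psf.
P₁ = ½(171.3+473.0)×11.1 = 3576; P₂ = ½(473.0+729.4)×16.9 = 10160; P_w = ½γ_w h₂² = 8911.
Total = 3576+10160+8911 = 22650 lb/ft.

22600 lb/ft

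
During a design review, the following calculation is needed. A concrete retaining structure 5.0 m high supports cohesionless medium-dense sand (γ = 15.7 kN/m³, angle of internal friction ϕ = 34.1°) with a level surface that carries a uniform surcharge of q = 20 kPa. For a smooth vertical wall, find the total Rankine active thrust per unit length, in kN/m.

83.4 kN/m

K_a = tan²(45° − φ/2) = 0.2815.
Soil triangle: ½ K_a γ H² = 0.5×0.2815×15.7×5.0² = 55.25 kN/m.
Surcharge rectangle: K_a q H = 0.2815×20×5.0 = 28.15 kN/m.
Total = 55.25 + 28.15 = 83.40 kN/m.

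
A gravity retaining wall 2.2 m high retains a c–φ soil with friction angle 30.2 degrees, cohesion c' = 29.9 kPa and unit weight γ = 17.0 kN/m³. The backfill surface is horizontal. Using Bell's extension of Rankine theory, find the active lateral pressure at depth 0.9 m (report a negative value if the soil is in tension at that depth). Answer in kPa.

K_a = (1 − sin φ)/(1 + sin φ) = 0.3307.
σ_a = K_a γ z − 2c√K_a = 0.3307×17.0×0.9 − 2×29.9×0.5750 = -29.33 kPa.

-29.3 kPa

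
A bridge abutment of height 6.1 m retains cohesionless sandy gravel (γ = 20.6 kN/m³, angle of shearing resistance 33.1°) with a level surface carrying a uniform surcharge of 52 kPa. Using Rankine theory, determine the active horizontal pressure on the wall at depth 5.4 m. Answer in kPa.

47.9 kPa

K_a = (1 − sin φ)/(1 + sin φ) = 0.2936.
σ_v = γz + q = 20.6 × 5.4 + 52 = 163.2 kPa.
σ_h = K_a σ_v = 0.2936 × 163.2 = 47.92 kPa.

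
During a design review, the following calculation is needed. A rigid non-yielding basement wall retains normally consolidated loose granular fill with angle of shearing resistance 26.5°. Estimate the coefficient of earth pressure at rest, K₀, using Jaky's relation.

K₀ = 1 − sin φ' = 1 − sin 26.5° = 0.5538.

0.554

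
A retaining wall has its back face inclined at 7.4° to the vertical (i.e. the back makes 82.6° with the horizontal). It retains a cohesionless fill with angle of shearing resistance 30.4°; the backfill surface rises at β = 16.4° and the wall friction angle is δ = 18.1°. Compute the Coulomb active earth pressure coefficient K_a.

0.454

K_a = sin²(α+φ) / [sin²α · sin(α−δ) · (1 + √{sin(φ+δ)sin(φ−β) / (sin(α−δ)sin(α+β))})²].
With α = 82.6°, φ = 30.4°, δ = 18.1°, β = 16.4°: K_a = 0.4535.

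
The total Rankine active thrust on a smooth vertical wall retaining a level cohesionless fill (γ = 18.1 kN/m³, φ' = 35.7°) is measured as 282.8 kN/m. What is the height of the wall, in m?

K_a = 0.2630. P_a = ½ K_a γ H² ⇒ H = √(2P_a/(K_a γ)).
H = √(2×282.8/(0.2630×18.1)) = 10.90 m.

10.9 m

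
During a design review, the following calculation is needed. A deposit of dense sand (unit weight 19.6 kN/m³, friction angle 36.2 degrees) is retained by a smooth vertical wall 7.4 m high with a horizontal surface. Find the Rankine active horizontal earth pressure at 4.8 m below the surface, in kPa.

24.2 kPa

K_a = (1 − sin φ)/(1 + sin φ) = 0.2574.
σ_h = K_a γ z = 0.2574 × 19.6 × 4.8 = 24.21 kPa.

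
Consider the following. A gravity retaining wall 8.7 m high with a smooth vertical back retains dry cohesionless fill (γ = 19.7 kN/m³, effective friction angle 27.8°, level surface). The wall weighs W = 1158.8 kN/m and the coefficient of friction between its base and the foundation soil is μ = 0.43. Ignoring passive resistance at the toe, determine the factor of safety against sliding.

K_a = tan²(45° − 27.8°/2) = 0.3639.
P_a = ½K_aγH² = 0.5×0.3639×19.7×8.7² = 271.3 kN/m, acting at H/3 = 2.900 m above the base.
FS_sliding = μW / P_a = 0.43×1158.8 / 271.3 = 1.837.

1.84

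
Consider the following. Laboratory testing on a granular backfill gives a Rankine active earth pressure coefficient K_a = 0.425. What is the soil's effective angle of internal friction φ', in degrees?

23.8°

K_a = tan²(45° − φ/2) ⇒ 45° − φ/2 = arctan(√0.425) = 33.10°.
φ = 2(45° − 33.10°) = 23.80°.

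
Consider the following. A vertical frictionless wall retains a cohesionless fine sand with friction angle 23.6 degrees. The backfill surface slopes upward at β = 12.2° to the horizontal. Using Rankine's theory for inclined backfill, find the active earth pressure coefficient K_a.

0.473

K_a = cos β · (cos β − √(cos²β − cos²φ)) / (cos β + √(cos²β − cos²φ)).
cos β = 0.9774, cos φ = 0.9164, √(cos²β − cos²φ) = 0.3400.
K_a = 0.9774 × (0.9774 − 0.3400)/(0.9774 + 0.3400) = 0.4729.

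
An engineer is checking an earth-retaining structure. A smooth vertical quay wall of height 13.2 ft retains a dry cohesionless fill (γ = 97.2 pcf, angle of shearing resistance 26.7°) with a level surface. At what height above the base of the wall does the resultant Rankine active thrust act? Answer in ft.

K_a = 0.3800.
The pressure distribution is triangular, so the resultant acts at H/3 above the base = 13.2/3 = 4.400 ft.

4.40 ft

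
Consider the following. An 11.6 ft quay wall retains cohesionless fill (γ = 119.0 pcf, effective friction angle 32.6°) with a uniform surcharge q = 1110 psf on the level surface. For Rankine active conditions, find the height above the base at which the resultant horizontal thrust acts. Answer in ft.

5.06 ft

K_a = 0.2997.
Triangular part P₁ = ½K_aγH² = 2400 at H/3 = 3.867 ft; rectangular part P₂ = K_a q H = 3859 at H/2 = 5.800 ft.
ȳ = (P₁·3.867 + P₂·5.800)/(P₁+P₂) = 5.059 ft.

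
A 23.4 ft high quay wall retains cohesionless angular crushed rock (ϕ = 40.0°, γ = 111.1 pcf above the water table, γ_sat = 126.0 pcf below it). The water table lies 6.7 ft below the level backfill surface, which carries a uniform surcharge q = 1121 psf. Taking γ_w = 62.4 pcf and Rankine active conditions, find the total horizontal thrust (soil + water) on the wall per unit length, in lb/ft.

K_a = tan²(45° − φ/2) = 0.2174.
γ' = 126.0 − 62.4 = 63.60 pcf. h₂ = H − d_w = 16.7 ft.
σ'_h: at surface K_a·q = 243.8; at WT K_a(q+γd_w) = 405.6; at base K_a(q+γd_w+γ'h₂) = 636.6 psf.
P₁ = ½(243.8+405.6)×6.7 = 2175; P₂ = ½(405.6+636.6)×16.7 = 8702; P_w = ½γ_w h₂² = 8701.
Total = 2175+8702+8701 = 19580 lb/ft.

19600 lb/ft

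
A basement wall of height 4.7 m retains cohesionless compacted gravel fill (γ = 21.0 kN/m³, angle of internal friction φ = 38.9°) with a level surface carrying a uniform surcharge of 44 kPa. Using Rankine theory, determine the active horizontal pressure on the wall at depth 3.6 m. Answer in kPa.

K_a = (1 − sin φ)/(1 + sin φ) = 0.2285.
σ_v = γz + q = 21.0 × 3.6 + 44 = 119.6 kPa.
σ_h = K_a σ_v = 0.2285 × 119.6 = 27.33 kPa.

27.3 kPa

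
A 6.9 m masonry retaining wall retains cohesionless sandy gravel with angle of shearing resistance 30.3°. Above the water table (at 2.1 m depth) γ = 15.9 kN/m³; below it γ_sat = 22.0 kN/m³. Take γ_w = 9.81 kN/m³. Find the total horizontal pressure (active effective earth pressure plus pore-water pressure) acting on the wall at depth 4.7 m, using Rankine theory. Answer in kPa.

K_a = (1 − sin φ)/(1 + sin φ) = 0.3293.
γ' = 22.0 − 9.81 = 12.19 kN/m³.
Effective vertical stress at 4.7 m: σ'_v = 15.9×2.1 + 12.19×2.60 = 65.08 kPa.
σ'_h = K_a σ'_v = 0.3293 × 65.08 = 21.43 kPa; u = γ_w × 2.60 = 25.51 kPa.
Total σ_h = 21.43 + 25.51 = 46.94 kPa.

46.9 kPa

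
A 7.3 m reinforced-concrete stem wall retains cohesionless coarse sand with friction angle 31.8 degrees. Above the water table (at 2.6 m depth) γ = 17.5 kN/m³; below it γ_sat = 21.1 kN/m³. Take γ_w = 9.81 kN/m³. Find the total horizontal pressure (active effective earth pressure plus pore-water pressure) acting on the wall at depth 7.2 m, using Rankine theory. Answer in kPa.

75.3 kPa

K_a = (1 − sin φ)/(1 + sin φ) = 0.3098.
γ' = 21.1 − 9.81 = 11.29 kN/m³.
Effective vertical stress at 7.2 m: σ'_v = 17.5×2.6 + 11.29×4.60 = 97.43 kPa.
σ'_h = K_a σ'_v = 0.3098 × 97.43 = 30.18 kPa; u = γ_w × 4.60 = 45.13 kPa.
Total σ_h = 30.18 + 45.13 = 75.31 kPa.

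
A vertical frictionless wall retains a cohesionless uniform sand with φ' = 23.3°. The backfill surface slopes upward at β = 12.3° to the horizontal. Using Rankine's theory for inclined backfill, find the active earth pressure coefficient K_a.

0.480

K_a = cos β · (cos β − √(cos²β − cos²φ)) / (cos β + √(cos²β − cos²φ)).
cos β = 0.9770, cos φ = 0.9184, √(cos²β − cos²φ) = 0.3333.
K_a = 0.9770 × (0.9770 − 0.3333)/(0.9770 + 0.3333) = 0.4800.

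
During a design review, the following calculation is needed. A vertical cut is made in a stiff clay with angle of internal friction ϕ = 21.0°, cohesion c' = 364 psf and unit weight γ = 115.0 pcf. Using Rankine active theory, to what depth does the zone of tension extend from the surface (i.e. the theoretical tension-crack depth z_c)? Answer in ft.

K_a = tan²(45° − 21.0°/2) = 0.4724; √K_a = 0.6873.
The active pressure is zero where K_a γ z = 2c√K_a, so z_c = 2c/(γ√K_a) = 2×364/(115.0×0.6873) = 9.211 ft.

9.21 ft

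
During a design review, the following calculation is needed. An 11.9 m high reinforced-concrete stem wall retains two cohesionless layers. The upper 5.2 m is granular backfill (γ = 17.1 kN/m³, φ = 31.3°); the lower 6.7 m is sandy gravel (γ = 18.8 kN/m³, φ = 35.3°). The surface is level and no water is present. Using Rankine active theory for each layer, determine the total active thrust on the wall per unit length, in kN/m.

K_a1 = tan²(45°−31.3°/2) = 0.3162; K_a2 = tan²(45°−35.3°/2) = 0.2675.
Layer 1: σ at base = K_a1 γ₁ h₁ = 28.12 kPa; P₁ = ½×28.12×5.2 = 73.10.
Layer 2: σ_v at top = γ₁h₁ = 88.92; σ_h top = K_a2×88.92 = 23.79; σ_h base = K_a2×(88.92+18.8×6.7) = 57.49.
P₂ = ½(23.79+57.49)×6.7 = 272.3. Total P_a = 73.10+272.3 = 345.4 kN/m.

345 kN/m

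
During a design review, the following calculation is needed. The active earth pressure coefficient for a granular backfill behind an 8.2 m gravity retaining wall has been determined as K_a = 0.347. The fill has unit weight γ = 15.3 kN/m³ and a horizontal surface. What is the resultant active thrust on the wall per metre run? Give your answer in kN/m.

P = ½ K_a γ H² = 0.5 × 0.347 × 15.3 × 8.2² = 178.5 kN/m.

178 kN/m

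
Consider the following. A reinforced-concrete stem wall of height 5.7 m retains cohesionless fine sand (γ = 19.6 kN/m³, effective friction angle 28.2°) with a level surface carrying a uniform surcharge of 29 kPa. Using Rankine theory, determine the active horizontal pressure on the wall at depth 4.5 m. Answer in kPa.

K_a = (1 − sin φ)/(1 + sin φ) = 0.3582.
σ_v = γz + q = 19.6 × 4.5 + 29 = 117.2 kPa.
σ_h = K_a σ_v = 0.3582 × 117.2 = 41.98 kPa.

42.0 kPa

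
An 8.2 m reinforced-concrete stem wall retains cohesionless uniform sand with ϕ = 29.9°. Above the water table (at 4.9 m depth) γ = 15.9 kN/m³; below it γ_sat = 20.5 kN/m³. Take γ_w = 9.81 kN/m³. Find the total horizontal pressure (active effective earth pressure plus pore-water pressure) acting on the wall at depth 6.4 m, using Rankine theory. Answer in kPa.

K_a = (1 − sin φ)/(1 + sin φ) = 0.3347.
γ' = 20.5 − 9.81 = 10.69 kN/m³.
Effective vertical stress at 6.4 m: σ'_v = 15.9×4.9 + 10.69×1.50 = 93.95 kPa.
σ'_h = K_a σ'_v = 0.3347 × 93.95 = 31.44 kPa; u = γ_w × 1.50 = 14.71 kPa.
Total σ_h = 31.44 + 14.71 = 46.16 kPa.

46.2 kPa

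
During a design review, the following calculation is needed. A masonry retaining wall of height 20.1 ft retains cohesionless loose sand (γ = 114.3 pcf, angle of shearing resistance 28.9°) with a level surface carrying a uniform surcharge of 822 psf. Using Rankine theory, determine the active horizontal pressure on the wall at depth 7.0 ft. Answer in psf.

565 psf

K_a = (1 − sin φ)/(1 + sin φ) = 0.3484.
σ_v = γz + q = 114.3 × 7.0 + 822 = 1622 psf.
σ_h = K_a σ_v = 0.3484 × 1622 = 565.1 psf.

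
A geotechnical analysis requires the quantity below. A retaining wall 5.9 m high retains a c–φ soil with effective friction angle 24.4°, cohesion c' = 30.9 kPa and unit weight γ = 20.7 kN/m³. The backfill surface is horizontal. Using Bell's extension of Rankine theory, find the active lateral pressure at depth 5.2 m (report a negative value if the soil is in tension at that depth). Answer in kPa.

K_a = (1 − sin φ)/(1 + sin φ) = 0.4153.
σ_a = K_a γ z − 2c√K_a = 0.4153×20.7×5.2 − 2×30.9×0.6445 = 4.878 kPa.

4.88 kPa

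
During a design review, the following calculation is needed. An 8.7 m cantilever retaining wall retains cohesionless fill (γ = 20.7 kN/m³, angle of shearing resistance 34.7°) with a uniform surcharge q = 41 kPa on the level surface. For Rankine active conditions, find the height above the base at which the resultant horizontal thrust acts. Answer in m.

K_a = 0.2745.
Triangular part P₁ = ½K_aγH² = 215.0 at H/3 = 2.900 m; rectangular part P₂ = K_a q H = 97.90 at H/2 = 4.350 m.
ȳ = (P₁·2.900 + P₂·4.350)/(P₁+P₂) = 3.354 m.

3.35 m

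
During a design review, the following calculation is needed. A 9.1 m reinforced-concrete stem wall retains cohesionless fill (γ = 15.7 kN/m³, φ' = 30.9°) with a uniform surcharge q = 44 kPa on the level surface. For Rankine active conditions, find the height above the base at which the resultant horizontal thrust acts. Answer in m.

3.61 m

K_a = 0.3214.
Triangular part P₁ = ½K_aγH² = 208.9 at H/3 = 3.033 m; rectangular part P₂ = K_a q H = 128.7 at H/2 = 4.550 m.
ȳ = (P₁·3.033 + P₂·4.550)/(P₁+P₂) = 3.611 m.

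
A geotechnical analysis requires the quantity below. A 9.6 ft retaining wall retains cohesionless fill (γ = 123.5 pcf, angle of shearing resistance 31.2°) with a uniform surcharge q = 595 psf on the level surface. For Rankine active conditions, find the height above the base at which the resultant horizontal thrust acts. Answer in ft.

K_a = 0.3175.
Triangular part P₁ = ½K_aγH² = 1807 at H/3 = 3.200 ft; rectangular part P₂ = K_a q H = 1814 at H/2 = 4.800 ft.
ȳ = (P₁·3.200 + P₂·4.800)/(P₁+P₂) = 4.001 ft.

4.00 ft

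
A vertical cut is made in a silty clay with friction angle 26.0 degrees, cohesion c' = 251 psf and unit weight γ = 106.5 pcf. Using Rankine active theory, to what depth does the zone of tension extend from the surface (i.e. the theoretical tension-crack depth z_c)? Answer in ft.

7.54 ft

K_a = tan²(45° − 26.0°/2) = 0.3905; √K_a = 0.6249.
The active pressure is zero where K_a γ z = 2c√K_a, so z_c = 2c/(γ√K_a) = 2×251/(106.5×0.6249) = 7.543 ft.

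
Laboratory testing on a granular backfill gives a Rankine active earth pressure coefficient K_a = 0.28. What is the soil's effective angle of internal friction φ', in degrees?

K_a = tan²(45° − φ/2) ⇒ 45° − φ/2 = arctan(√0.28) = 27.89°.
φ = 2(45° − 27.89°) = 34.23°.

34.2°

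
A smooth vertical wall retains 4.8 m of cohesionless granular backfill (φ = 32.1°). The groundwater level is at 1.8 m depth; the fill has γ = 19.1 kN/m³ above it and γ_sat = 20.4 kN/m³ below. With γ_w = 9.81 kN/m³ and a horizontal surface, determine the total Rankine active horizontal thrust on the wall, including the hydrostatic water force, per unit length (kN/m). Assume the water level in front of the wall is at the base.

99.8 kN/m

K_a = tan²(45° − φ/2) = 0.3060.
γ' = 20.4 − 9.81 = 10.59 kN/m³. Depth below WT = 3.0 m.
σ'_h at WT = K_a γ d_w = 10.52 kPa; at base = 10.52 + K_a γ' × 3.0 = 20.24 kPa.
P₁ (0–1.8 m) = ½×10.52×1.8 = 9.468. P₂ (1.8–4.8 m) = ½(10.52+20.24)×3.0 = 46.14.
P_w = ½ γ_w h₂² = 0.5×9.81×3.0² = 44.14. Total = 9.468+46.14+44.14 = 99.76 kN/m.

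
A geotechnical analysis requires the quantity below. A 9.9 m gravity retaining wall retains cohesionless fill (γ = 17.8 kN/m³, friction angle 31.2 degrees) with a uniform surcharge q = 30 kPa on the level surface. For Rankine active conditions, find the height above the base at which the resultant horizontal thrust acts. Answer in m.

K_a = 0.3175.
Triangular part P₁ = ½K_aγH² = 277.0 at H/3 = 3.300 m; rectangular part P₂ = K_a q H = 94.30 at H/2 = 4.950 m.
ȳ = (P₁·3.300 + P₂·4.950)/(P₁+P₂) = 3.719 m.

3.72 m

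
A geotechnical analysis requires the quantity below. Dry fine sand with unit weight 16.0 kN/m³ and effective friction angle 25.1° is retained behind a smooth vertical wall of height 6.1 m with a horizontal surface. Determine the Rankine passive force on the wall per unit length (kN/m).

K_p = tan²(45° + φ/2) = 2.473.
P_p = ½ K_p γ H² = 0.5 × 2.473 × 16.0 × 6.1² = 736.3 kN/m.

736 kN/m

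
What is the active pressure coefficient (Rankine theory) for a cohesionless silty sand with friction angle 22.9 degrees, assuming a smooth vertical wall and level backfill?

0.440

K_a = tan²(45° − φ/2) = tan²(33.55°) = 0.4398.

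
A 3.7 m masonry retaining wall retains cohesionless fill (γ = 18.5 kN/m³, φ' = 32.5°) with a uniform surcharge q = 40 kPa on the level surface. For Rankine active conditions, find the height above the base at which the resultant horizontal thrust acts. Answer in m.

K_a = 0.3010.
Triangular part P₁ = ½K_aγH² = 38.11 at H/3 = 1.233 m; rectangular part P₂ = K_a q H = 44.55 at H/2 = 1.850 m.
ȳ = (P₁·1.233 + P₂·1.850)/(P₁+P₂) = 1.566 m.

1.57 m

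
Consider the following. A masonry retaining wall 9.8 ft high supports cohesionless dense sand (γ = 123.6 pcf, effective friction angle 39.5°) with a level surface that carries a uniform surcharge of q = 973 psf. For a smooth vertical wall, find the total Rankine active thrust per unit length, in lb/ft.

K_a = tan²(45° − φ/2) = 0.2224.
Soil triangle: ½ K_a γ H² = 0.5×0.2224×123.6×9.8² = 1320 lb/ft.
Surcharge rectangle: K_a q H = 0.2224×973×9.8 = 2121 lb/ft.
Total = 1320 + 2121 = 3441 lb/ft.

3440 lb/ft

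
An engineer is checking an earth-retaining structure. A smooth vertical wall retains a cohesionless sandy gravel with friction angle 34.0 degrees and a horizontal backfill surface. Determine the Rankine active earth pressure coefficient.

0.283

K_a = tan²(45° − φ/2) = tan²(28.00°) = 0.2827.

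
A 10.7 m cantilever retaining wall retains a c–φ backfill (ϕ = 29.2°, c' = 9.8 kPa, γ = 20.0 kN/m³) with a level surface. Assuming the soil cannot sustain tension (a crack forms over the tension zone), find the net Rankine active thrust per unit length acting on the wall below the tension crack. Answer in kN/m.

K_a = 0.3442; √K_a = 0.5867.
Tension-crack depth z_c = 2c/(γ√K_a) = 2×9.8/(20.0×0.5867) = 1.670 m.
σ_a at base = K_a γ H − 2c√K_a = 0.3442×20.0×10.7 − 2×9.8×0.5867 = 62.16 kPa.
P_a = ½ × 62.16 × (H − z_c) = 0.5×62.16×9.030 = 280.7 kN/m.

281 kN/m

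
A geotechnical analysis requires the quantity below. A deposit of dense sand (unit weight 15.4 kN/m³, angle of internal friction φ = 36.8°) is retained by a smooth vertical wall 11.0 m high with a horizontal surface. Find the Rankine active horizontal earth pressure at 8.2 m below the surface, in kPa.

K_a = (1 − sin φ)/(1 + sin φ) = 0.2508.
σ_h = K_a γ z = 0.2508 × 15.4 × 8.2 = 31.67 kPa.

31.7 kPa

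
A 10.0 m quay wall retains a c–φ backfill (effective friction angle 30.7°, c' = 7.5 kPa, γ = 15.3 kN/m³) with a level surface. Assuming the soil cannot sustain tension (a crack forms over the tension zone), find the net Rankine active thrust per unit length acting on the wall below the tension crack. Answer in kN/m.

K_a = 0.3240; √K_a = 0.5692.
Tension-crack depth z_c = 2c/(γ√K_a) = 2×7.5/(15.3×0.5692) = 1.722 m.
σ_a at base = K_a γ H − 2c√K_a = 0.3240×15.3×10.0 − 2×7.5×0.5692 = 41.04 kPa.
P_a = ½ × 41.04 × (H − z_c) = 0.5×41.04×8.278 = 169.8 kN/m.

170 kN/m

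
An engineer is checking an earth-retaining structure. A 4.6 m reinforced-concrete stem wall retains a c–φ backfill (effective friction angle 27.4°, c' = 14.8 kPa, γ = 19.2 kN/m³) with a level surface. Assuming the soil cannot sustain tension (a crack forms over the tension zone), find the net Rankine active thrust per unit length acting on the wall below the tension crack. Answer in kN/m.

K_a = 0.3697; √K_a = 0.6080.
Tension-crack depth z_c = 2c/(γ√K_a) = 2×14.8/(19.2×0.6080) = 2.536 m.
σ_a at base = K_a γ H − 2c√K_a = 0.3697×19.2×4.6 − 2×14.8×0.6080 = 14.65 kPa.
P_a = ½ × 14.65 × (H − z_c) = 0.5×14.65×2.064 = 15.12 kN/m.

15.1 kN/m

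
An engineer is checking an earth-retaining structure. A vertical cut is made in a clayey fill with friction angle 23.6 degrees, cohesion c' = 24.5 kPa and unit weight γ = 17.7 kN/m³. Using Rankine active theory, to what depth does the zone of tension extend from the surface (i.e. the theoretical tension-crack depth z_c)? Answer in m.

4.23 m

K_a = tan²(45° − 23.6°/2) = 0.4282; √K_a = 0.6544.
The active pressure is zero where K_a γ z = 2c√K_a, so z_c = 2c/(γ√K_a) = 2×24.5/(17.7×0.6544) = 4.230 m.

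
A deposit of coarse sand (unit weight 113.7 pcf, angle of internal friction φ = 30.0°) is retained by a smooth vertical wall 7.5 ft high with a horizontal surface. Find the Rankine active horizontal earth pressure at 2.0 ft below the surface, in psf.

K_a = (1 − sin φ)/(1 + sin φ) = 0.3333.
σ_h = K_a γ z = 0.3333 × 113.7 × 2.0 = 75.80 psf.

75.8 psf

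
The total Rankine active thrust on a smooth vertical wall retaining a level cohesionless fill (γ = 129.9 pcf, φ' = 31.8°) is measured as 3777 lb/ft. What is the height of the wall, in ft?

13.7 ft

K_a = 0.3098. P_a = ½ K_a γ H² ⇒ H = √(2P_a/(K_a γ)).
H = √(2×3777/(0.3098×129.9)) = 13.70 ft.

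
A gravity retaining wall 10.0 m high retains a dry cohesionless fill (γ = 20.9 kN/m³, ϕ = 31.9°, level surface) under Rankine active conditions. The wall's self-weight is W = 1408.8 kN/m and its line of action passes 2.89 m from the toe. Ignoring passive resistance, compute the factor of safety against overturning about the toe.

3.79

K_a = tan²(45° − 31.9°/2) = 0.3085.
P_a = ½K_aγH² = 0.5×0.3085×20.9×10.0² = 322.4 kN/m, acting at H/3 = 3.333 m above the base.
Overturning moment M_o = P_a × H/3 = 322.4 × 3.333 = 1075.
Resisting moment M_r = W × 2.89 = 1408.8 × 2.89 = 4071.
FS_overturning = M_r/M_o = 4071/1075 = 3.788.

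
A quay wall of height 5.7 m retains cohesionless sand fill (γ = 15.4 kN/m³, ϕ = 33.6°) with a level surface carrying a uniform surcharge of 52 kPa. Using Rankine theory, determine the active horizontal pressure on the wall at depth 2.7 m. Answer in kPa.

K_a = (1 − sin φ)/(1 + sin φ) = 0.2875.
σ_v = γz + q = 15.4 × 2.7 + 52 = 93.58 kPa.
σ_h = K_a σ_v = 0.2875 × 93.58 = 26.90 kPa.

26.9 kPa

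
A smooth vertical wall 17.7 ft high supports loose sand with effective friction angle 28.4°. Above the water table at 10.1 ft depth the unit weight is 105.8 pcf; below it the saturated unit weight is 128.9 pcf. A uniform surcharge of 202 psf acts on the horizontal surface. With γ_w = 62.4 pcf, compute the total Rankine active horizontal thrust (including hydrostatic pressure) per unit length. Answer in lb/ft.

K_a = tan²(45° − φ/2) = 0.3554.
γ' = 128.9 − 62.4 = 66.50 pcf. h₂ = H − d_w = 7.6 ft.
σ'_h: at surface K_a·q = 71.78; at WT K_a(q+γd_w) = 451.5; at base K_a(q+γd_w+γ'h₂) = 631.1 psf.
P₁ = ½(71.78+451.5)×10.1 = 2643; P₂ = ½(451.5+631.1)×7.6 = 4114; P_w = ½γ_w h₂² = 1802.
Total = 2643+4114+1802 = 8559 lb/ft.

8560 lb/ft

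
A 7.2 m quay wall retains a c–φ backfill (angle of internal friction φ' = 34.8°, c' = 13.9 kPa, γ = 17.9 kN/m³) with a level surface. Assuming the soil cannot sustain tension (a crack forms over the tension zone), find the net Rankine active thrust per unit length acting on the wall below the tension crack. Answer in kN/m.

K_a = 0.2733; √K_a = 0.5228.
Tension-crack depth z_c = 2c/(γ√K_a) = 2×13.9/(17.9×0.5228) = 2.971 m.
σ_a at base = K_a γ H − 2c√K_a = 0.2733×17.9×7.2 − 2×13.9×0.5228 = 20.69 kPa.
P_a = ½ × 20.69 × (H − z_c) = 0.5×20.69×4.229 = 43.75 kN/m.

43.8 kN/m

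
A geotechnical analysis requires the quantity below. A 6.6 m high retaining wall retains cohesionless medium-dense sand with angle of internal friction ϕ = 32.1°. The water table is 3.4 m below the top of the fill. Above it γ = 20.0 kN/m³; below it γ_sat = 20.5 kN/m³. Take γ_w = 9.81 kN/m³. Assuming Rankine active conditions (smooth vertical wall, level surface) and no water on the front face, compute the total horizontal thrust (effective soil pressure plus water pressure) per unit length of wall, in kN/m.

169 kN/m

K_a = tan²(45° − φ/2) = 0.3060.
γ' = 20.5 − 9.81 = 10.69 kN/m³. Depth below WT = 3.2 m.
σ'_h at WT = K_a γ d_w = 20.81 kPa; at base = 20.81 + K_a γ' × 3.2 = 31.28 kPa.
P₁ (0–3.4 m) = ½×20.81×3.4 = 35.37. P₂ (3.4–6.6 m) = ½(20.81+31.28)×3.2 = 83.33.
P_w = ½ γ_w h₂² = 0.5×9.81×3.2² = 50.23. Total = 35.37+83.33+50.23 = 168.9 kN/m.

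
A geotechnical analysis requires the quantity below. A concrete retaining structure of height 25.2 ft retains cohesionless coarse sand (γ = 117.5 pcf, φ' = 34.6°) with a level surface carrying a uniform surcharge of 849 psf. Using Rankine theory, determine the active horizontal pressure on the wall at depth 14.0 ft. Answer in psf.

687 psf

K_a = (1 − sin φ)/(1 + sin φ) = 0.2756.
σ_v = γz + q = 117.5 × 14.0 + 849 = 2494 psf.
σ_h = K_a σ_v = 0.2756 × 2494 = 687.4 psf.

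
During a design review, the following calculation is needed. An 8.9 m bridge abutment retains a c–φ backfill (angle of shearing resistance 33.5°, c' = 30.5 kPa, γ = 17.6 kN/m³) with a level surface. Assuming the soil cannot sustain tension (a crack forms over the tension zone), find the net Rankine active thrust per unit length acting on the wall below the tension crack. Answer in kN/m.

K_a = 0.2887; √K_a = 0.5373.
Tension-crack depth z_c = 2c/(γ√K_a) = 2×30.5/(17.6×0.5373) = 6.450 m.
σ_a at base = K_a γ H − 2c√K_a = 0.2887×17.6×8.9 − 2×30.5×0.5373 = 12.45 kPa.
P_a = ½ × 12.45 × (H − z_c) = 0.5×12.45×2.450 = 15.25 kN/m.

15.2 kN/m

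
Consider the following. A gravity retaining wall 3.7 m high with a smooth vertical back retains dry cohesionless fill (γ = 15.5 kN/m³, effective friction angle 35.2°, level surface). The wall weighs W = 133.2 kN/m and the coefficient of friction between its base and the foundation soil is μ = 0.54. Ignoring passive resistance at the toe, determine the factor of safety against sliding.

2.52

K_a = tan²(45° − 35.2°/2) = 0.2687.
P_a = ½K_aγH² = 0.5×0.2687×15.5×3.7² = 28.51 kN/m, acting at H/3 = 1.233 m above the base.
FS_sliding = μW / P_a = 0.54×133.2 / 28.51 = 2.523.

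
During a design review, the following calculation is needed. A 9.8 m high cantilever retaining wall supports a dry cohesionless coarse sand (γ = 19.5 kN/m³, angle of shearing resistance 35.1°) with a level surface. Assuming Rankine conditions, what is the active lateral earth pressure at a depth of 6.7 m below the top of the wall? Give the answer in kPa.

K_a = (1 − sin φ)/(1 + sin φ) = 0.2698.
σ_h = K_a γ z = 0.2698 × 19.5 × 6.7 = 35.25 kPa.

35.3 kPa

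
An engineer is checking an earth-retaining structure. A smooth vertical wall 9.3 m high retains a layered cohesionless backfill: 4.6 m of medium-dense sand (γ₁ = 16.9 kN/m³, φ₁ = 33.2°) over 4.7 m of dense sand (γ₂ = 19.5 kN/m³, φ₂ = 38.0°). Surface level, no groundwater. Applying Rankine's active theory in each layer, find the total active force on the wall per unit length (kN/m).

K_a1 = tan²(45°−33.2°/2) = 0.2924; K_a2 = tan²(45°−38.0°/2) = 0.2379.
Layer 1: σ at base = K_a1 γ₁ h₁ = 22.73 kPa; P₁ = ½×22.73×4.6 = 52.27.
Layer 2: σ_v at top = γ₁h₁ = 77.74; σ_h top = K_a2×77.74 = 18.49; σ_h base = K_a2×(77.74+19.5×4.7) = 40.30.
P₂ = ½(18.49+40.30)×4.7 = 138.2. Total P_a = 52.27+138.2 = 190.4 kN/m.

190 kN/m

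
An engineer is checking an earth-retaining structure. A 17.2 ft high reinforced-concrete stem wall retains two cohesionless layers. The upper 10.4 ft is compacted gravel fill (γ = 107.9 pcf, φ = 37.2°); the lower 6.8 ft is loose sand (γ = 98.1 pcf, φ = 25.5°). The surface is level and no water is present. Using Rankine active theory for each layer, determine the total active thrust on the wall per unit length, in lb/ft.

K_a1 = tan²(45°−37.2°/2) = 0.2464; K_a2 = tan²(45°−25.5°/2) = 0.3981.
Layer 1: σ at base = K_a1 γ₁ h₁ = 276.5 psf; P₁ = ½×276.5×10.4 = 1438.
Layer 2: σ_v at top = γ₁h₁ = 1122; σ_h top = K_a2×1122 = 446.7; σ_h base = K_a2×(1122+98.1×6.8) = 712.3.
P₂ = ½(446.7+712.3)×6.8 = 3941. Total P_a = 1438+3941 = 5379 lb/ft.

5380 lb/ft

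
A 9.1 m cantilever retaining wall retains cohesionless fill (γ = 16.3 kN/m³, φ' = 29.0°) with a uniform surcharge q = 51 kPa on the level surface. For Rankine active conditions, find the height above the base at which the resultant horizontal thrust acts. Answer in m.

K_a = 0.3470.
Triangular part P₁ = ½K_aγH² = 234.2 at H/3 = 3.033 m; rectangular part P₂ = K_a q H = 161.0 at H/2 = 4.550 m.
ȳ = (P₁·3.033 + P₂·4.550)/(P₁+P₂) = 3.651 m.

3.65 m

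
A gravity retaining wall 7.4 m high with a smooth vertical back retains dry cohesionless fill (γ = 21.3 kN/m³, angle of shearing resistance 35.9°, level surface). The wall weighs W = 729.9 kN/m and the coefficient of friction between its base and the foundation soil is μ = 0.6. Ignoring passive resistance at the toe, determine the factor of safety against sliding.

2.88

K_a = tan²(45° − 35.9°/2) = 0.2607.
P_a = ½K_aγH² = 0.5×0.2607×21.3×7.4² = 152.1 kN/m, acting at H/3 = 2.467 m above the base.
FS_sliding = μW / P_a = 0.6×729.9 / 152.1 = 2.880.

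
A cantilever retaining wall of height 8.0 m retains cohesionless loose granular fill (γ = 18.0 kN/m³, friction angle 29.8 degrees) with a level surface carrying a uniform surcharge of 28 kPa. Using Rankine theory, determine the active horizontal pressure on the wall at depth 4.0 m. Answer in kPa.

33.6 kPa

K_a = (1 − sin φ)/(1 + sin φ) = 0.3360.
σ_v = γz + q = 18.0 × 4.0 + 28 = 100.0 kPa.
σ_h = K_a σ_v = 0.3360 × 100.0 = 33.60 kPa.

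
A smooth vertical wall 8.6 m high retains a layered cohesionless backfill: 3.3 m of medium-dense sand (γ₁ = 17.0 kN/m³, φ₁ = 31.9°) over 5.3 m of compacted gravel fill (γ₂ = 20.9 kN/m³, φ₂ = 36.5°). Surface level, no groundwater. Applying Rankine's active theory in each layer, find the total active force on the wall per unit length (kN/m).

179 kN/m

K_a1 = tan²(45°−31.9°/2) = 0.3085; K_a2 = tan²(45°−36.5°/2) = 0.2541.
Layer 1: σ at base = K_a1 γ₁ h₁ = 17.31 kPa; P₁ = ½×17.31×3.3 = 28.56.
Layer 2: σ_v at top = γ₁h₁ = 56.10; σ_h top = K_a2×56.10 = 14.25; σ_h base = K_a2×(56.10+20.9×5.3) = 42.39.
P₂ = ½(14.25+42.39)×5.3 = 150.1. Total P_a = 28.56+150.1 = 178.7 kN/m.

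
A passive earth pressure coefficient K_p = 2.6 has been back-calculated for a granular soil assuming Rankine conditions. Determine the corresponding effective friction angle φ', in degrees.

K_p = (1+sin φ)/(1−sin φ) ⇒ sin φ = (K_p − 1)/(K_p + 1) = 0.4444.
φ = arcsin(0.4444) = 26.39°.

26.4°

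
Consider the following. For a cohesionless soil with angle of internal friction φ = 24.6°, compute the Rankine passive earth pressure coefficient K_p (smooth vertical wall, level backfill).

2.43

K_p = (1 + sin φ)/(1 − sin φ) = tan²(45° + 24.6°/2) = 2.426.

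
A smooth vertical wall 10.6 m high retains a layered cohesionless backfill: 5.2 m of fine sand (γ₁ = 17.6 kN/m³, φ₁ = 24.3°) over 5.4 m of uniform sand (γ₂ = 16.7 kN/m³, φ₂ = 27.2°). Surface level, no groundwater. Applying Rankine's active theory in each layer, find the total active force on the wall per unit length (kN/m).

374 kN/m

K_a1 = tan²(45°−24.3°/2) = 0.4169; K_a2 = tan²(45°−27.2°/2) = 0.3726.
Layer 1: σ at base = K_a1 γ₁ h₁ = 38.16 kPa; P₁ = ½×38.16×5.2 = 99.21.
Layer 2: σ_v at top = γ₁h₁ = 91.52; σ_h top = K_a2×91.52 = 34.10; σ_h base = K_a2×(91.52+16.7×5.4) = 67.70.
P₂ = ½(34.10+67.70)×5.4 = 274.9. Total P_a = 99.21+274.9 = 374.1 kN/m.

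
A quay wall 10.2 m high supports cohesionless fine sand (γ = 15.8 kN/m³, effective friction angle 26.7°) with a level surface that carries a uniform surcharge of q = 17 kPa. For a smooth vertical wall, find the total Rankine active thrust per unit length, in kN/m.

378 kN/m

K_a = tan²(45° − φ/2) = 0.3800.
Soil triangle: ½ K_a γ H² = 0.5×0.3800×15.8×10.2² = 312.3 kN/m.
Surcharge rectangle: K_a q H = 0.3800×17×10.2 = 65.88 kN/m.
Total = 312.3 + 65.88 = 378.2 kN/m.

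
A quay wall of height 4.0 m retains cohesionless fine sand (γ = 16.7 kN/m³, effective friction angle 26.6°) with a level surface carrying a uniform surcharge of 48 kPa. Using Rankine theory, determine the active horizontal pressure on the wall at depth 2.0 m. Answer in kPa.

31.0 kPa

K_a = (1 − sin φ)/(1 + sin φ) = 0.3814.
σ_v = γz + q = 16.7 × 2.0 + 48 = 81.40 kPa.
σ_h = K_a σ_v = 0.3814 × 81.40 = 31.05 kPa.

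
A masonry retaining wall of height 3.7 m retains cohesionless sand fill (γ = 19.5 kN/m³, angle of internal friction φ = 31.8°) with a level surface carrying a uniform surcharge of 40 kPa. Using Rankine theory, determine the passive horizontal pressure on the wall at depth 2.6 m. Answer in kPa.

K_p = (1 + sin φ)/(1 − sin φ) = 3.228.
σ_v = γz + q = 19.5 × 2.6 + 40 = 90.70 kPa.
σ_h = K_p σ_v = 3.228 × 90.70 = 292.8 kPa.

293 kPa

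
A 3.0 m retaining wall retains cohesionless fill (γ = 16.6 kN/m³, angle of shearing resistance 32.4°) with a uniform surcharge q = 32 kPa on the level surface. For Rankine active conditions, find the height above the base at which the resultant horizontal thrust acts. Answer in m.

1.28 m

K_a = 0.3022.
Triangular part P₁ = ½K_aγH² = 22.58 at H/3 = 1.000 m; rectangular part P₂ = K_a q H = 29.01 at H/2 = 1.500 m.
ȳ = (P₁·1.000 + P₂·1.500)/(P₁+P₂) = 1.281 m.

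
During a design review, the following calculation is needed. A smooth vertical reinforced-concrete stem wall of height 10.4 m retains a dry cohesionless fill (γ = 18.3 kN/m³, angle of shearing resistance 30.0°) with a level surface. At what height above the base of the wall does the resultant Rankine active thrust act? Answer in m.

K_a = 0.3333.
The pressure distribution is triangular, so the resultant acts at H/3 above the base = 10.4/3 = 3.467 m.

3.47 m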